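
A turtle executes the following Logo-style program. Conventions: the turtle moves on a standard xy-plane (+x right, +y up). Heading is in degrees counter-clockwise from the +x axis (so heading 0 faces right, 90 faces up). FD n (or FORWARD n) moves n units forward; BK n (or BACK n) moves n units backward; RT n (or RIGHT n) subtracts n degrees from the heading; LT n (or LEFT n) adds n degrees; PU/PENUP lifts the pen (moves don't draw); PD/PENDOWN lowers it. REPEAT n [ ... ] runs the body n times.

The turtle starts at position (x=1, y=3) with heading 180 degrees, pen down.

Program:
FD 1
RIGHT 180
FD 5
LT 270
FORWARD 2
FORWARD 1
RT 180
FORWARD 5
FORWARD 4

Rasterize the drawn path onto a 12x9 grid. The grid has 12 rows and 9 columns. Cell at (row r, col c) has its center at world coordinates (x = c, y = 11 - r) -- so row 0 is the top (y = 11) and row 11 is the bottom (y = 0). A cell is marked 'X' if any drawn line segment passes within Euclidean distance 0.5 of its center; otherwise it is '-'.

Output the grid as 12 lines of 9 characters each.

Segment 0: (1,3) -> (0,3)
Segment 1: (0,3) -> (5,3)
Segment 2: (5,3) -> (5,1)
Segment 3: (5,1) -> (5,0)
Segment 4: (5,0) -> (5,5)
Segment 5: (5,5) -> (5,9)

Answer: ---------
---------
-----X---
-----X---
-----X---
-----X---
-----X---
-----X---
XXXXXX---
-----X---
-----X---
-----X---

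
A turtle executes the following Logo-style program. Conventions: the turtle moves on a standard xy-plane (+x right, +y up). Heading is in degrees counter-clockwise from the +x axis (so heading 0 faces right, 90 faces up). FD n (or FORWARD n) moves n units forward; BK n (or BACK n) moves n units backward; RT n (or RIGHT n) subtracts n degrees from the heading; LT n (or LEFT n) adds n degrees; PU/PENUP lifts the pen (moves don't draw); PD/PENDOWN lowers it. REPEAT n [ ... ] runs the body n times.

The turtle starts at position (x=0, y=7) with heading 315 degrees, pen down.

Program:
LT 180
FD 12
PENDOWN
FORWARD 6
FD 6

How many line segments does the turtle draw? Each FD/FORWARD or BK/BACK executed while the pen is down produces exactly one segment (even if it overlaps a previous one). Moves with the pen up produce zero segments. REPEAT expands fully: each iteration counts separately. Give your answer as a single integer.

Answer: 3

Derivation:
Executing turtle program step by step:
Start: pos=(0,7), heading=315, pen down
LT 180: heading 315 -> 135
FD 12: (0,7) -> (-8.485,15.485) [heading=135, draw]
PD: pen down
FD 6: (-8.485,15.485) -> (-12.728,19.728) [heading=135, draw]
FD 6: (-12.728,19.728) -> (-16.971,23.971) [heading=135, draw]
Final: pos=(-16.971,23.971), heading=135, 3 segment(s) drawn
Segments drawn: 3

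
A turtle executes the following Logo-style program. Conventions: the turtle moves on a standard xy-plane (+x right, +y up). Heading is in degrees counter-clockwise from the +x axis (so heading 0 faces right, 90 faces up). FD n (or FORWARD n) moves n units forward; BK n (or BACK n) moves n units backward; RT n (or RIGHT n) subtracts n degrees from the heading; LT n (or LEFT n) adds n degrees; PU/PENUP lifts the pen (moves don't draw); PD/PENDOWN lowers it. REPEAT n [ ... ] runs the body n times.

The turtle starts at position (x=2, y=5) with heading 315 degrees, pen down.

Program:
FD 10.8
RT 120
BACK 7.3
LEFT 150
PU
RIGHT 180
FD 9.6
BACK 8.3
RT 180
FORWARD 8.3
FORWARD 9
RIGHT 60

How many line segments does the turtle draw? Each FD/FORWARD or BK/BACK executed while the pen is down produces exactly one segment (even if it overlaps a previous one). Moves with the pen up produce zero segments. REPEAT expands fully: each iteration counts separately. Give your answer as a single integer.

Answer: 2

Derivation:
Executing turtle program step by step:
Start: pos=(2,5), heading=315, pen down
FD 10.8: (2,5) -> (9.637,-2.637) [heading=315, draw]
RT 120: heading 315 -> 195
BK 7.3: (9.637,-2.637) -> (16.688,-0.747) [heading=195, draw]
LT 150: heading 195 -> 345
PU: pen up
RT 180: heading 345 -> 165
FD 9.6: (16.688,-0.747) -> (7.415,1.737) [heading=165, move]
BK 8.3: (7.415,1.737) -> (15.432,-0.411) [heading=165, move]
RT 180: heading 165 -> 345
FD 8.3: (15.432,-0.411) -> (23.449,-2.559) [heading=345, move]
FD 9: (23.449,-2.559) -> (32.143,-4.888) [heading=345, move]
RT 60: heading 345 -> 285
Final: pos=(32.143,-4.888), heading=285, 2 segment(s) drawn
Segments drawn: 2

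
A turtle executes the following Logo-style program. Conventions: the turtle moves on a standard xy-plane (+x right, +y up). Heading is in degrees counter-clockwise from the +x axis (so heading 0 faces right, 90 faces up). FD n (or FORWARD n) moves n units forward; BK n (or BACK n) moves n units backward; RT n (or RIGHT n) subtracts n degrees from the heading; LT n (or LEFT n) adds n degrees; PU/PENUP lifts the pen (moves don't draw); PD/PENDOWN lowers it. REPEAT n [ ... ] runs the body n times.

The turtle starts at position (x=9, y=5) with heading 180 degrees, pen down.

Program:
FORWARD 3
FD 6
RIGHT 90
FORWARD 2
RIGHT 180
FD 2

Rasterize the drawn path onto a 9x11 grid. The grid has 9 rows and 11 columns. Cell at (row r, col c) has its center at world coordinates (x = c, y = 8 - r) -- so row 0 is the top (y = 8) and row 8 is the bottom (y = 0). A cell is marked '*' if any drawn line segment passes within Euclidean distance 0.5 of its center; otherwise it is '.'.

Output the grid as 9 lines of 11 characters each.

Answer: ...........
*..........
*..........
**********.
...........
...........
...........
...........
...........

Derivation:
Segment 0: (9,5) -> (6,5)
Segment 1: (6,5) -> (0,5)
Segment 2: (0,5) -> (0,7)
Segment 3: (0,7) -> (0,5)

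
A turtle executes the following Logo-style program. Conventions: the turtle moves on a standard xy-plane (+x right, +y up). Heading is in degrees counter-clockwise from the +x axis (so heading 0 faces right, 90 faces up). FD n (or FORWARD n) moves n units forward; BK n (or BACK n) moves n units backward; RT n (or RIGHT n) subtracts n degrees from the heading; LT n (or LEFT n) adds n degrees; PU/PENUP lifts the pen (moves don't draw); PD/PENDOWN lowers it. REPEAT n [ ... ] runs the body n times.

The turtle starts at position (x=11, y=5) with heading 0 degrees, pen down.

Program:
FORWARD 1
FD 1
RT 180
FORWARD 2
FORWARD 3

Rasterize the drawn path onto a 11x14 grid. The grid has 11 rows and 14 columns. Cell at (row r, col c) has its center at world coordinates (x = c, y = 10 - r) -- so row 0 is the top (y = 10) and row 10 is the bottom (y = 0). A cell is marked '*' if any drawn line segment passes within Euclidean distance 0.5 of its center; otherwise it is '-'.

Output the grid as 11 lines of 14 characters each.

Segment 0: (11,5) -> (12,5)
Segment 1: (12,5) -> (13,5)
Segment 2: (13,5) -> (11,5)
Segment 3: (11,5) -> (8,5)

Answer: --------------
--------------
--------------
--------------
--------------
--------******
--------------
--------------
--------------
--------------
--------------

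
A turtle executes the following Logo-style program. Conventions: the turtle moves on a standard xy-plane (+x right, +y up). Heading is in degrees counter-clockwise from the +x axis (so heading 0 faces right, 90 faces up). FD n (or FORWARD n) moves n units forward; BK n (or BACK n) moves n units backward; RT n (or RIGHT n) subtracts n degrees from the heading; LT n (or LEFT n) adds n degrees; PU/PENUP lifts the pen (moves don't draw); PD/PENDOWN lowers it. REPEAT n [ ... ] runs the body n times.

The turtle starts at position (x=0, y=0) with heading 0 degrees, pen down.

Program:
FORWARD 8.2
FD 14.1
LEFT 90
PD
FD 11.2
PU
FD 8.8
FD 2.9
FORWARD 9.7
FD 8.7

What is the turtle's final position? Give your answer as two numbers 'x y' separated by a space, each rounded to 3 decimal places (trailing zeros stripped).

Executing turtle program step by step:
Start: pos=(0,0), heading=0, pen down
FD 8.2: (0,0) -> (8.2,0) [heading=0, draw]
FD 14.1: (8.2,0) -> (22.3,0) [heading=0, draw]
LT 90: heading 0 -> 90
PD: pen down
FD 11.2: (22.3,0) -> (22.3,11.2) [heading=90, draw]
PU: pen up
FD 8.8: (22.3,11.2) -> (22.3,20) [heading=90, move]
FD 2.9: (22.3,20) -> (22.3,22.9) [heading=90, move]
FD 9.7: (22.3,22.9) -> (22.3,32.6) [heading=90, move]
FD 8.7: (22.3,32.6) -> (22.3,41.3) [heading=90, move]
Final: pos=(22.3,41.3), heading=90, 3 segment(s) drawn

Answer: 22.3 41.3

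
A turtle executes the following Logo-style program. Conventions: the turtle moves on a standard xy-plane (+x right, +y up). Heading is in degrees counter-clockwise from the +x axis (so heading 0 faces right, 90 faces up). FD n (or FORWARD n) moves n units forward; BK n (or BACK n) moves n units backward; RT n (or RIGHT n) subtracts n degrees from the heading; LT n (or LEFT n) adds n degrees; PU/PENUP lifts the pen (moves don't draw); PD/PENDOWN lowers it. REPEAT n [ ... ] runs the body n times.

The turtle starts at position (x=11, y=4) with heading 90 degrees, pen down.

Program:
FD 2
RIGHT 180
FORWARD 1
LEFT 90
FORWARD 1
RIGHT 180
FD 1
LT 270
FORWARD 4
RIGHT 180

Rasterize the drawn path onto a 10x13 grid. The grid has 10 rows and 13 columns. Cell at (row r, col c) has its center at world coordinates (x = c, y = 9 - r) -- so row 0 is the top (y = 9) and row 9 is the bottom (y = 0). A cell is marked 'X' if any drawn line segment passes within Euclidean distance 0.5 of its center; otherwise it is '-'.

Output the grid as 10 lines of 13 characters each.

Answer: -----------X-
-----------X-
-----------X-
-----------X-
-----------XX
-----------X-
-------------
-------------
-------------
-------------

Derivation:
Segment 0: (11,4) -> (11,6)
Segment 1: (11,6) -> (11,5)
Segment 2: (11,5) -> (12,5)
Segment 3: (12,5) -> (11,5)
Segment 4: (11,5) -> (11,9)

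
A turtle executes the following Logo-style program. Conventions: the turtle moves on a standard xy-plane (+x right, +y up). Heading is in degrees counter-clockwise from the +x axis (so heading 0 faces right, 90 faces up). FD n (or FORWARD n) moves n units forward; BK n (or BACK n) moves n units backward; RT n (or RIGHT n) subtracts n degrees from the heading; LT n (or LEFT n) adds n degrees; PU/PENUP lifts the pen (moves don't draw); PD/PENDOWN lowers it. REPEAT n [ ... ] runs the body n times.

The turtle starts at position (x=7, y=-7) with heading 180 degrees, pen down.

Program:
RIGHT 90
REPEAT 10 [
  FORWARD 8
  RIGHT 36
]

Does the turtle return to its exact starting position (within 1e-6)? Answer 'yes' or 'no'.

Executing turtle program step by step:
Start: pos=(7,-7), heading=180, pen down
RT 90: heading 180 -> 90
REPEAT 10 [
  -- iteration 1/10 --
  FD 8: (7,-7) -> (7,1) [heading=90, draw]
  RT 36: heading 90 -> 54
  -- iteration 2/10 --
  FD 8: (7,1) -> (11.702,7.472) [heading=54, draw]
  RT 36: heading 54 -> 18
  -- iteration 3/10 --
  FD 8: (11.702,7.472) -> (19.311,9.944) [heading=18, draw]
  RT 36: heading 18 -> 342
  -- iteration 4/10 --
  FD 8: (19.311,9.944) -> (26.919,7.472) [heading=342, draw]
  RT 36: heading 342 -> 306
  -- iteration 5/10 --
  FD 8: (26.919,7.472) -> (31.621,1) [heading=306, draw]
  RT 36: heading 306 -> 270
  -- iteration 6/10 --
  FD 8: (31.621,1) -> (31.621,-7) [heading=270, draw]
  RT 36: heading 270 -> 234
  -- iteration 7/10 --
  FD 8: (31.621,-7) -> (26.919,-13.472) [heading=234, draw]
  RT 36: heading 234 -> 198
  -- iteration 8/10 --
  FD 8: (26.919,-13.472) -> (19.311,-15.944) [heading=198, draw]
  RT 36: heading 198 -> 162
  -- iteration 9/10 --
  FD 8: (19.311,-15.944) -> (11.702,-13.472) [heading=162, draw]
  RT 36: heading 162 -> 126
  -- iteration 10/10 --
  FD 8: (11.702,-13.472) -> (7,-7) [heading=126, draw]
  RT 36: heading 126 -> 90
]
Final: pos=(7,-7), heading=90, 10 segment(s) drawn

Start position: (7, -7)
Final position: (7, -7)
Distance = 0; < 1e-6 -> CLOSED

Answer: yes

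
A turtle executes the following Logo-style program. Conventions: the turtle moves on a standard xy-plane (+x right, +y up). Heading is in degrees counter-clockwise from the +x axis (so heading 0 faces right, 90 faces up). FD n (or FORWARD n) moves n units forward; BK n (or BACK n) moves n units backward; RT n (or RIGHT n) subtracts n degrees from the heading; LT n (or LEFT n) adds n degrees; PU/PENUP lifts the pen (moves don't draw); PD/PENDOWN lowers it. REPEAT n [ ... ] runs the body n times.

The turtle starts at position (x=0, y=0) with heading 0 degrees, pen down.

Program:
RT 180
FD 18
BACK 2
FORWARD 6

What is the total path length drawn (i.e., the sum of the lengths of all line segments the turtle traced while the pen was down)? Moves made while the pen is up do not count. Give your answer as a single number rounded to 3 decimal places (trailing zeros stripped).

Answer: 26

Derivation:
Executing turtle program step by step:
Start: pos=(0,0), heading=0, pen down
RT 180: heading 0 -> 180
FD 18: (0,0) -> (-18,0) [heading=180, draw]
BK 2: (-18,0) -> (-16,0) [heading=180, draw]
FD 6: (-16,0) -> (-22,0) [heading=180, draw]
Final: pos=(-22,0), heading=180, 3 segment(s) drawn

Segment lengths:
  seg 1: (0,0) -> (-18,0), length = 18
  seg 2: (-18,0) -> (-16,0), length = 2
  seg 3: (-16,0) -> (-22,0), length = 6
Total = 26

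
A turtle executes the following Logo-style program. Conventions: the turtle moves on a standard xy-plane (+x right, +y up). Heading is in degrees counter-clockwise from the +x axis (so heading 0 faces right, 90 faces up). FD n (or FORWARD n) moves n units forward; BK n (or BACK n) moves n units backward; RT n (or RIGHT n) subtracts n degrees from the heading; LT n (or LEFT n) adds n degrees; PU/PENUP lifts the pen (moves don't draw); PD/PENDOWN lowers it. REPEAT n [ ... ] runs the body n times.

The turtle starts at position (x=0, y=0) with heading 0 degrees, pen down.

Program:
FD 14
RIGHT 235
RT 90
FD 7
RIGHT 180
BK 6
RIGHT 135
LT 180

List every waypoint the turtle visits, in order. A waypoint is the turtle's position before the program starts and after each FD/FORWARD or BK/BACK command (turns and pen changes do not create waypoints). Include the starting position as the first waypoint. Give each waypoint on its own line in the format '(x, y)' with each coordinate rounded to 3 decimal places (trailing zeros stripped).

Executing turtle program step by step:
Start: pos=(0,0), heading=0, pen down
FD 14: (0,0) -> (14,0) [heading=0, draw]
RT 235: heading 0 -> 125
RT 90: heading 125 -> 35
FD 7: (14,0) -> (19.734,4.015) [heading=35, draw]
RT 180: heading 35 -> 215
BK 6: (19.734,4.015) -> (24.649,7.456) [heading=215, draw]
RT 135: heading 215 -> 80
LT 180: heading 80 -> 260
Final: pos=(24.649,7.456), heading=260, 3 segment(s) drawn
Waypoints (4 total):
(0, 0)
(14, 0)
(19.734, 4.015)
(24.649, 7.456)

Answer: (0, 0)
(14, 0)
(19.734, 4.015)
(24.649, 7.456)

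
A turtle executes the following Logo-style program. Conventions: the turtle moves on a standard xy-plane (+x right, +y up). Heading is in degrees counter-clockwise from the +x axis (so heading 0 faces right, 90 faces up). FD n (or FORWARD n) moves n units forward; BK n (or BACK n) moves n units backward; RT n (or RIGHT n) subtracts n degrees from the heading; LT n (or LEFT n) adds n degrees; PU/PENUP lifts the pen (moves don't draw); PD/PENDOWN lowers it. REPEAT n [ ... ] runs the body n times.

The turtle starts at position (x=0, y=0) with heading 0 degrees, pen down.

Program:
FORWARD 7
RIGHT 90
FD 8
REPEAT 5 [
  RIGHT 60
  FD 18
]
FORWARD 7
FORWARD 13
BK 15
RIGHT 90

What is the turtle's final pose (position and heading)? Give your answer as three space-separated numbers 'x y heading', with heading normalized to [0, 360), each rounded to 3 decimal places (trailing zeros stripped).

Answer: 11.33 7.5 240

Derivation:
Executing turtle program step by step:
Start: pos=(0,0), heading=0, pen down
FD 7: (0,0) -> (7,0) [heading=0, draw]
RT 90: heading 0 -> 270
FD 8: (7,0) -> (7,-8) [heading=270, draw]
REPEAT 5 [
  -- iteration 1/5 --
  RT 60: heading 270 -> 210
  FD 18: (7,-8) -> (-8.588,-17) [heading=210, draw]
  -- iteration 2/5 --
  RT 60: heading 210 -> 150
  FD 18: (-8.588,-17) -> (-24.177,-8) [heading=150, draw]
  -- iteration 3/5 --
  RT 60: heading 150 -> 90
  FD 18: (-24.177,-8) -> (-24.177,10) [heading=90, draw]
  -- iteration 4/5 --
  RT 60: heading 90 -> 30
  FD 18: (-24.177,10) -> (-8.588,19) [heading=30, draw]
  -- iteration 5/5 --
  RT 60: heading 30 -> 330
  FD 18: (-8.588,19) -> (7,10) [heading=330, draw]
]
FD 7: (7,10) -> (13.062,6.5) [heading=330, draw]
FD 13: (13.062,6.5) -> (24.321,0) [heading=330, draw]
BK 15: (24.321,0) -> (11.33,7.5) [heading=330, draw]
RT 90: heading 330 -> 240
Final: pos=(11.33,7.5), heading=240, 10 segment(s) drawn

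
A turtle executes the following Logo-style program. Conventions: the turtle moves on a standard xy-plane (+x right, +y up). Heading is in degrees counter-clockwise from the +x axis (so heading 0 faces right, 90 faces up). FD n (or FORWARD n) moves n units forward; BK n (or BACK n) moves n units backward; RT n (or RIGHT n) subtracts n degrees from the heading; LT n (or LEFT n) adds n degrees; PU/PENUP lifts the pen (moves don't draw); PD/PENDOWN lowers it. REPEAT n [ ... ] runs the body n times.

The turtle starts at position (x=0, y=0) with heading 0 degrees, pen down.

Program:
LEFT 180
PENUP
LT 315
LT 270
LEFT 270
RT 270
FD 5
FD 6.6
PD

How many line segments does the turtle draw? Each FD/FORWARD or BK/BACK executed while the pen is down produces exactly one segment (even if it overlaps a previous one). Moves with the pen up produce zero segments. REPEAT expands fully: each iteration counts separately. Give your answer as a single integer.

Executing turtle program step by step:
Start: pos=(0,0), heading=0, pen down
LT 180: heading 0 -> 180
PU: pen up
LT 315: heading 180 -> 135
LT 270: heading 135 -> 45
LT 270: heading 45 -> 315
RT 270: heading 315 -> 45
FD 5: (0,0) -> (3.536,3.536) [heading=45, move]
FD 6.6: (3.536,3.536) -> (8.202,8.202) [heading=45, move]
PD: pen down
Final: pos=(8.202,8.202), heading=45, 0 segment(s) drawn
Segments drawn: 0

Answer: 0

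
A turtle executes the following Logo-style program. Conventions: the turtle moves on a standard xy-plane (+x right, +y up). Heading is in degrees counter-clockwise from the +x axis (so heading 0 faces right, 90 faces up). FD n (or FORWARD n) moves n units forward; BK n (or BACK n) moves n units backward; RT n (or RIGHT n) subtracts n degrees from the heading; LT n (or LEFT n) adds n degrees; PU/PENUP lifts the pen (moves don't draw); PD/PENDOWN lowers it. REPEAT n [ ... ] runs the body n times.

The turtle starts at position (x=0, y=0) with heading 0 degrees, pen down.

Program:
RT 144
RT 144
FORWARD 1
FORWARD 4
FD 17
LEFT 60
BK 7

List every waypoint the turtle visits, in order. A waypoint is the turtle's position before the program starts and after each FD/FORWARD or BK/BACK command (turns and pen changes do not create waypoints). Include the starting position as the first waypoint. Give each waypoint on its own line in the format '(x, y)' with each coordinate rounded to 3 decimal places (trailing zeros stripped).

Executing turtle program step by step:
Start: pos=(0,0), heading=0, pen down
RT 144: heading 0 -> 216
RT 144: heading 216 -> 72
FD 1: (0,0) -> (0.309,0.951) [heading=72, draw]
FD 4: (0.309,0.951) -> (1.545,4.755) [heading=72, draw]
FD 17: (1.545,4.755) -> (6.798,20.923) [heading=72, draw]
LT 60: heading 72 -> 132
BK 7: (6.798,20.923) -> (11.482,15.721) [heading=132, draw]
Final: pos=(11.482,15.721), heading=132, 4 segment(s) drawn
Waypoints (5 total):
(0, 0)
(0.309, 0.951)
(1.545, 4.755)
(6.798, 20.923)
(11.482, 15.721)

Answer: (0, 0)
(0.309, 0.951)
(1.545, 4.755)
(6.798, 20.923)
(11.482, 15.721)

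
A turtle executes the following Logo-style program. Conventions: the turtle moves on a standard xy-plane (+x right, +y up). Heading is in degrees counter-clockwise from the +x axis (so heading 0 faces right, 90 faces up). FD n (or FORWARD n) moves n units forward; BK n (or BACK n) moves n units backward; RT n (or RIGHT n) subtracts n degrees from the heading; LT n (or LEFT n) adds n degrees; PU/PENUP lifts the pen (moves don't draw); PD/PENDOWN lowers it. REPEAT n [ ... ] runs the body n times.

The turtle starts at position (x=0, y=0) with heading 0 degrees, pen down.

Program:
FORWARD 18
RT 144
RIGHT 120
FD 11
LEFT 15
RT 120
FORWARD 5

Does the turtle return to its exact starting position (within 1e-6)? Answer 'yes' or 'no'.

Answer: no

Derivation:
Executing turtle program step by step:
Start: pos=(0,0), heading=0, pen down
FD 18: (0,0) -> (18,0) [heading=0, draw]
RT 144: heading 0 -> 216
RT 120: heading 216 -> 96
FD 11: (18,0) -> (16.85,10.94) [heading=96, draw]
LT 15: heading 96 -> 111
RT 120: heading 111 -> 351
FD 5: (16.85,10.94) -> (21.789,10.158) [heading=351, draw]
Final: pos=(21.789,10.158), heading=351, 3 segment(s) drawn

Start position: (0, 0)
Final position: (21.789, 10.158)
Distance = 24.04; >= 1e-6 -> NOT closed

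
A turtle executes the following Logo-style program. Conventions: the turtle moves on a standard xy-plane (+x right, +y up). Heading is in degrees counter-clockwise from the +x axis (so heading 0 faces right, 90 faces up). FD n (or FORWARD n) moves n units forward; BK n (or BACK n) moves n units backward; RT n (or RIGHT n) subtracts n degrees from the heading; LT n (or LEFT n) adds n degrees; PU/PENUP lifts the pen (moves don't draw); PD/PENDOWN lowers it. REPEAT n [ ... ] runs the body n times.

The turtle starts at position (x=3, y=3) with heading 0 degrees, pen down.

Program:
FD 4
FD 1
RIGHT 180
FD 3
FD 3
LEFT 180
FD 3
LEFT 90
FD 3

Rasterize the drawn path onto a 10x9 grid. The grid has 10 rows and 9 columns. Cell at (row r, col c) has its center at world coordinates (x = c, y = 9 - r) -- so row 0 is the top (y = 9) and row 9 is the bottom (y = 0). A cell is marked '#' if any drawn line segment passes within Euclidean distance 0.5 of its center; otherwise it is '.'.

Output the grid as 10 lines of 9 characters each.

Answer: .........
.........
.........
.....#...
.....#...
.....#...
..#######
.........
.........
.........

Derivation:
Segment 0: (3,3) -> (7,3)
Segment 1: (7,3) -> (8,3)
Segment 2: (8,3) -> (5,3)
Segment 3: (5,3) -> (2,3)
Segment 4: (2,3) -> (5,3)
Segment 5: (5,3) -> (5,6)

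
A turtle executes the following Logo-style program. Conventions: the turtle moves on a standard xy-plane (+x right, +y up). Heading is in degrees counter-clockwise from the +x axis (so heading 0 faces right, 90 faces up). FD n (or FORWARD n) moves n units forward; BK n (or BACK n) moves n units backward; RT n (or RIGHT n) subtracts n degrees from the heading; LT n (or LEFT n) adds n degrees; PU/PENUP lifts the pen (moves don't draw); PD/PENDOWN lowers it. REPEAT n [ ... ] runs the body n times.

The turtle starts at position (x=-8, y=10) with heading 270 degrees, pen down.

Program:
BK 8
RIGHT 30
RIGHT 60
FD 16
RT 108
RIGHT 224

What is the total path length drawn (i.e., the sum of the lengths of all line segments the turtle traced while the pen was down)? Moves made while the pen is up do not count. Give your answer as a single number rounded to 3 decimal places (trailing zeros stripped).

Answer: 24

Derivation:
Executing turtle program step by step:
Start: pos=(-8,10), heading=270, pen down
BK 8: (-8,10) -> (-8,18) [heading=270, draw]
RT 30: heading 270 -> 240
RT 60: heading 240 -> 180
FD 16: (-8,18) -> (-24,18) [heading=180, draw]
RT 108: heading 180 -> 72
RT 224: heading 72 -> 208
Final: pos=(-24,18), heading=208, 2 segment(s) drawn

Segment lengths:
  seg 1: (-8,10) -> (-8,18), length = 8
  seg 2: (-8,18) -> (-24,18), length = 16
Total = 24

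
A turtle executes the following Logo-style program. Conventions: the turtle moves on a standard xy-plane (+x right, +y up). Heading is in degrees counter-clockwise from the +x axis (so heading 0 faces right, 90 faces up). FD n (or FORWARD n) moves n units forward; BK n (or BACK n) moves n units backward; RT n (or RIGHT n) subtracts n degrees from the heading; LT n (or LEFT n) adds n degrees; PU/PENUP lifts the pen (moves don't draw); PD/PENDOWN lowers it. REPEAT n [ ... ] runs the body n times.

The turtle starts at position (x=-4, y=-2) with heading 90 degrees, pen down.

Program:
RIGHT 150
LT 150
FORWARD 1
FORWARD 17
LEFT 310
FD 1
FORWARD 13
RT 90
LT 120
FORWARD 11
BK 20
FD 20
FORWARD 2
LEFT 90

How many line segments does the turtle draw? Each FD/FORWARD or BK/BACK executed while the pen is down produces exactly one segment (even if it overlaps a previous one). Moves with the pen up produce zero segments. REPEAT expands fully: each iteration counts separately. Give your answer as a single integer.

Answer: 8

Derivation:
Executing turtle program step by step:
Start: pos=(-4,-2), heading=90, pen down
RT 150: heading 90 -> 300
LT 150: heading 300 -> 90
FD 1: (-4,-2) -> (-4,-1) [heading=90, draw]
FD 17: (-4,-1) -> (-4,16) [heading=90, draw]
LT 310: heading 90 -> 40
FD 1: (-4,16) -> (-3.234,16.643) [heading=40, draw]
FD 13: (-3.234,16.643) -> (6.725,24.999) [heading=40, draw]
RT 90: heading 40 -> 310
LT 120: heading 310 -> 70
FD 11: (6.725,24.999) -> (10.487,35.336) [heading=70, draw]
BK 20: (10.487,35.336) -> (3.646,16.542) [heading=70, draw]
FD 20: (3.646,16.542) -> (10.487,35.336) [heading=70, draw]
FD 2: (10.487,35.336) -> (11.171,37.215) [heading=70, draw]
LT 90: heading 70 -> 160
Final: pos=(11.171,37.215), heading=160, 8 segment(s) drawn
Segments drawn: 8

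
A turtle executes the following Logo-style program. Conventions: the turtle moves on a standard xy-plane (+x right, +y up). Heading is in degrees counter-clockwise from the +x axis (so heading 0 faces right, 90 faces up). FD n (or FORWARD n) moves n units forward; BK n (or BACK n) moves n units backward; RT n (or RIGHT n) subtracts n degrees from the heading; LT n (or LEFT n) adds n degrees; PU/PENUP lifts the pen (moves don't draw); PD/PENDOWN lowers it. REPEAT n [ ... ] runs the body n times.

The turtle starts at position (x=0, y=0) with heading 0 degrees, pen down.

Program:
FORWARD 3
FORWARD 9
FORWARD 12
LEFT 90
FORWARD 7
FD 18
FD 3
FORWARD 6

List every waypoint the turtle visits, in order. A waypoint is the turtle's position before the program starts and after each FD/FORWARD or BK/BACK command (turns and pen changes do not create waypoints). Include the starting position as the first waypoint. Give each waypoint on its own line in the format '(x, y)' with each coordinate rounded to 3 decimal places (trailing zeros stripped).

Executing turtle program step by step:
Start: pos=(0,0), heading=0, pen down
FD 3: (0,0) -> (3,0) [heading=0, draw]
FD 9: (3,0) -> (12,0) [heading=0, draw]
FD 12: (12,0) -> (24,0) [heading=0, draw]
LT 90: heading 0 -> 90
FD 7: (24,0) -> (24,7) [heading=90, draw]
FD 18: (24,7) -> (24,25) [heading=90, draw]
FD 3: (24,25) -> (24,28) [heading=90, draw]
FD 6: (24,28) -> (24,34) [heading=90, draw]
Final: pos=(24,34), heading=90, 7 segment(s) drawn
Waypoints (8 total):
(0, 0)
(3, 0)
(12, 0)
(24, 0)
(24, 7)
(24, 25)
(24, 28)
(24, 34)

Answer: (0, 0)
(3, 0)
(12, 0)
(24, 0)
(24, 7)
(24, 25)
(24, 28)
(24, 34)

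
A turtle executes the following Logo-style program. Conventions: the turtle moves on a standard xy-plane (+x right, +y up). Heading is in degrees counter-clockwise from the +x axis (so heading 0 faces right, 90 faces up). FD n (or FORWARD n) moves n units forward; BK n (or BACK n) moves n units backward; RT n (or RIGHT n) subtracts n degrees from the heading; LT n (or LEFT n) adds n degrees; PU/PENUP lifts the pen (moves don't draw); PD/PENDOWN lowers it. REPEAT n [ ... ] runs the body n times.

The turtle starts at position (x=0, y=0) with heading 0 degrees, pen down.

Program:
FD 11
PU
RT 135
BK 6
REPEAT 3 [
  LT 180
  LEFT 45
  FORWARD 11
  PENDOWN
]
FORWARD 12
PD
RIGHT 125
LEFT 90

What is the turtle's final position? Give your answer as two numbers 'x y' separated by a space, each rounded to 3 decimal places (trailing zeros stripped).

Executing turtle program step by step:
Start: pos=(0,0), heading=0, pen down
FD 11: (0,0) -> (11,0) [heading=0, draw]
PU: pen up
RT 135: heading 0 -> 225
BK 6: (11,0) -> (15.243,4.243) [heading=225, move]
REPEAT 3 [
  -- iteration 1/3 --
  LT 180: heading 225 -> 45
  LT 45: heading 45 -> 90
  FD 11: (15.243,4.243) -> (15.243,15.243) [heading=90, move]
  PD: pen down
  -- iteration 2/3 --
  LT 180: heading 90 -> 270
  LT 45: heading 270 -> 315
  FD 11: (15.243,15.243) -> (23.021,7.464) [heading=315, draw]
  PD: pen down
  -- iteration 3/3 --
  LT 180: heading 315 -> 135
  LT 45: heading 135 -> 180
  FD 11: (23.021,7.464) -> (12.021,7.464) [heading=180, draw]
  PD: pen down
]
FD 12: (12.021,7.464) -> (0.021,7.464) [heading=180, draw]
PD: pen down
RT 125: heading 180 -> 55
LT 90: heading 55 -> 145
Final: pos=(0.021,7.464), heading=145, 4 segment(s) drawn

Answer: 0.021 7.464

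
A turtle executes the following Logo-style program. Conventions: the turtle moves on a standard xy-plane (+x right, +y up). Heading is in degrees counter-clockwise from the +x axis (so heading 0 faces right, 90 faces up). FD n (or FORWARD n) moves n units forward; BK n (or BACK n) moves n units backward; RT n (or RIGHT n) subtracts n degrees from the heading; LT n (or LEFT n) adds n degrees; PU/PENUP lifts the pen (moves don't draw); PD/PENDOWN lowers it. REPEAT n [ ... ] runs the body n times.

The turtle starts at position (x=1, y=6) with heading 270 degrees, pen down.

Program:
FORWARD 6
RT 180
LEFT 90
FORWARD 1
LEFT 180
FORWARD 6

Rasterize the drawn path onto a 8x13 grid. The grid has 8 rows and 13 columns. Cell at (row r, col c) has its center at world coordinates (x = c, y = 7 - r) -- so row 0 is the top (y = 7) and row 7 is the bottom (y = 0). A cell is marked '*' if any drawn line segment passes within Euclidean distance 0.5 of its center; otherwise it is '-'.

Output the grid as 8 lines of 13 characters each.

Answer: -------------
-*-----------
-*-----------
-*-----------
-*-----------
-*-----------
-*-----------
*******------

Derivation:
Segment 0: (1,6) -> (1,0)
Segment 1: (1,0) -> (-0,0)
Segment 2: (-0,0) -> (6,-0)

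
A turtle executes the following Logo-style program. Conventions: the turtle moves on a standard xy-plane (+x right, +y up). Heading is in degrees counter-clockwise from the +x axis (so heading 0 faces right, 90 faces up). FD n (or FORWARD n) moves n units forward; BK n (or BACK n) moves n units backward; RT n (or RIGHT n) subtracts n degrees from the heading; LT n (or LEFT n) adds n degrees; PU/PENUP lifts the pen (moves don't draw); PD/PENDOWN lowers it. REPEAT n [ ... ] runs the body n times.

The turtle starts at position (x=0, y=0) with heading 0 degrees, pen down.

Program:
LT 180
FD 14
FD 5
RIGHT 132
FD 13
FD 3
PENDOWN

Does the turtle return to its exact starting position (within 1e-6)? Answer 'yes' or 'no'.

Executing turtle program step by step:
Start: pos=(0,0), heading=0, pen down
LT 180: heading 0 -> 180
FD 14: (0,0) -> (-14,0) [heading=180, draw]
FD 5: (-14,0) -> (-19,0) [heading=180, draw]
RT 132: heading 180 -> 48
FD 13: (-19,0) -> (-10.301,9.661) [heading=48, draw]
FD 3: (-10.301,9.661) -> (-8.294,11.89) [heading=48, draw]
PD: pen down
Final: pos=(-8.294,11.89), heading=48, 4 segment(s) drawn

Start position: (0, 0)
Final position: (-8.294, 11.89)
Distance = 14.497; >= 1e-6 -> NOT closed

Answer: no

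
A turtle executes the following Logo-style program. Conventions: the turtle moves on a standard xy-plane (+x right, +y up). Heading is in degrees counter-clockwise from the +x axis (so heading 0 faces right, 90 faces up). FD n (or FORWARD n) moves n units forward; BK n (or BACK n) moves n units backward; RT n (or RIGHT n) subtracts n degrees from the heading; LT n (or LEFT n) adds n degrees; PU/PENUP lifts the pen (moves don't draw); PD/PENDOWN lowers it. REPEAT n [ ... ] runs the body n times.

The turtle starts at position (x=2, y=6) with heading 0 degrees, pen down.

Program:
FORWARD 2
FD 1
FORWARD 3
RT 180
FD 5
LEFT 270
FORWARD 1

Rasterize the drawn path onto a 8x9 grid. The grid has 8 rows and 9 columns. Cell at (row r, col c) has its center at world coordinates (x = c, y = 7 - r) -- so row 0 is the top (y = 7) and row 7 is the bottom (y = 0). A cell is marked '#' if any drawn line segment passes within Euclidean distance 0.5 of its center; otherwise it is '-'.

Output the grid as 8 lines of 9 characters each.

Answer: ---#-----
--#######
---------
---------
---------
---------
---------
---------

Derivation:
Segment 0: (2,6) -> (4,6)
Segment 1: (4,6) -> (5,6)
Segment 2: (5,6) -> (8,6)
Segment 3: (8,6) -> (3,6)
Segment 4: (3,6) -> (3,7)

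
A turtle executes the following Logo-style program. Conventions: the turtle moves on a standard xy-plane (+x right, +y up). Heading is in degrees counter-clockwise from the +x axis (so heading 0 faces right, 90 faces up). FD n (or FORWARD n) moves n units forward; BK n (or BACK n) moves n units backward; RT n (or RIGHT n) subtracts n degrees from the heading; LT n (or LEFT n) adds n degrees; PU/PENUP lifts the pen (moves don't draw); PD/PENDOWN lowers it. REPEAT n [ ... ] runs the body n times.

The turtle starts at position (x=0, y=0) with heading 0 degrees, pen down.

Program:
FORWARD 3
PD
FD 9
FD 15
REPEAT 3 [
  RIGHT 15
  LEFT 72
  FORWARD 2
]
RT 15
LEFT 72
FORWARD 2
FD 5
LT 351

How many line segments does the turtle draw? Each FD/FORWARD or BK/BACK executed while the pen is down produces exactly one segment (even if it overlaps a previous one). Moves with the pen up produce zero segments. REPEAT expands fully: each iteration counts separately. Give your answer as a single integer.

Answer: 8

Derivation:
Executing turtle program step by step:
Start: pos=(0,0), heading=0, pen down
FD 3: (0,0) -> (3,0) [heading=0, draw]
PD: pen down
FD 9: (3,0) -> (12,0) [heading=0, draw]
FD 15: (12,0) -> (27,0) [heading=0, draw]
REPEAT 3 [
  -- iteration 1/3 --
  RT 15: heading 0 -> 345
  LT 72: heading 345 -> 57
  FD 2: (27,0) -> (28.089,1.677) [heading=57, draw]
  -- iteration 2/3 --
  RT 15: heading 57 -> 42
  LT 72: heading 42 -> 114
  FD 2: (28.089,1.677) -> (27.276,3.504) [heading=114, draw]
  -- iteration 3/3 --
  RT 15: heading 114 -> 99
  LT 72: heading 99 -> 171
  FD 2: (27.276,3.504) -> (25.3,3.817) [heading=171, draw]
]
RT 15: heading 171 -> 156
LT 72: heading 156 -> 228
FD 2: (25.3,3.817) -> (23.962,2.331) [heading=228, draw]
FD 5: (23.962,2.331) -> (20.617,-1.385) [heading=228, draw]
LT 351: heading 228 -> 219
Final: pos=(20.617,-1.385), heading=219, 8 segment(s) drawn
Segments drawn: 8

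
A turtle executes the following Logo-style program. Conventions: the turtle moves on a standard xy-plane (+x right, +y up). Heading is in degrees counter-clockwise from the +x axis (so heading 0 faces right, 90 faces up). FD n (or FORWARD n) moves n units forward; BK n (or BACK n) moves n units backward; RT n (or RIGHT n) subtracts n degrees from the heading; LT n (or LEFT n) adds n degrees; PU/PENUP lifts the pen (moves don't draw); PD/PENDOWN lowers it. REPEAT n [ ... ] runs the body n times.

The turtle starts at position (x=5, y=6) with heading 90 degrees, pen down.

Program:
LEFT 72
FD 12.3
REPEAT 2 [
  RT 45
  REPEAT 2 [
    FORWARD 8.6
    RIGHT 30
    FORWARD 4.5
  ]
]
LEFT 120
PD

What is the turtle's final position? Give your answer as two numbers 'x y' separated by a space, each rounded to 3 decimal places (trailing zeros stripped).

Executing turtle program step by step:
Start: pos=(5,6), heading=90, pen down
LT 72: heading 90 -> 162
FD 12.3: (5,6) -> (-6.698,9.801) [heading=162, draw]
REPEAT 2 [
  -- iteration 1/2 --
  RT 45: heading 162 -> 117
  REPEAT 2 [
    -- iteration 1/2 --
    FD 8.6: (-6.698,9.801) -> (-10.602,17.464) [heading=117, draw]
    RT 30: heading 117 -> 87
    FD 4.5: (-10.602,17.464) -> (-10.367,21.957) [heading=87, draw]
    -- iteration 2/2 --
    FD 8.6: (-10.367,21.957) -> (-9.917,30.546) [heading=87, draw]
    RT 30: heading 87 -> 57
    FD 4.5: (-9.917,30.546) -> (-7.466,34.32) [heading=57, draw]
  ]
  -- iteration 2/2 --
  RT 45: heading 57 -> 12
  REPEAT 2 [
    -- iteration 1/2 --
    FD 8.6: (-7.466,34.32) -> (0.946,36.108) [heading=12, draw]
    RT 30: heading 12 -> 342
    FD 4.5: (0.946,36.108) -> (5.226,34.717) [heading=342, draw]
    -- iteration 2/2 --
    FD 8.6: (5.226,34.717) -> (13.405,32.06) [heading=342, draw]
    RT 30: heading 342 -> 312
    FD 4.5: (13.405,32.06) -> (16.416,28.715) [heading=312, draw]
  ]
]
LT 120: heading 312 -> 72
PD: pen down
Final: pos=(16.416,28.715), heading=72, 9 segment(s) drawn

Answer: 16.416 28.715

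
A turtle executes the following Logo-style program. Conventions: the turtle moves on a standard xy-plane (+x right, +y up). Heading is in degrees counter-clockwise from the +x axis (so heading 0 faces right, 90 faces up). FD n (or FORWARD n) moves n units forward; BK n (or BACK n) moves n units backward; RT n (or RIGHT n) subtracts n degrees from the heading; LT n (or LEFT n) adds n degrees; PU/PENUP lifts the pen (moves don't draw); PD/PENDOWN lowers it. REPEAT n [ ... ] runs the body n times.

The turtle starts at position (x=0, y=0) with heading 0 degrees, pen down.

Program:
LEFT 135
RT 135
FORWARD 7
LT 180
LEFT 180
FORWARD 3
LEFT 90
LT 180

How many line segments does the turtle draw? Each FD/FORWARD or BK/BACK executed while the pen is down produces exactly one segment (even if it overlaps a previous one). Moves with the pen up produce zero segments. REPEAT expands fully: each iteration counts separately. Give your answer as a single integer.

Answer: 2

Derivation:
Executing turtle program step by step:
Start: pos=(0,0), heading=0, pen down
LT 135: heading 0 -> 135
RT 135: heading 135 -> 0
FD 7: (0,0) -> (7,0) [heading=0, draw]
LT 180: heading 0 -> 180
LT 180: heading 180 -> 0
FD 3: (7,0) -> (10,0) [heading=0, draw]
LT 90: heading 0 -> 90
LT 180: heading 90 -> 270
Final: pos=(10,0), heading=270, 2 segment(s) drawn
Segments drawn: 2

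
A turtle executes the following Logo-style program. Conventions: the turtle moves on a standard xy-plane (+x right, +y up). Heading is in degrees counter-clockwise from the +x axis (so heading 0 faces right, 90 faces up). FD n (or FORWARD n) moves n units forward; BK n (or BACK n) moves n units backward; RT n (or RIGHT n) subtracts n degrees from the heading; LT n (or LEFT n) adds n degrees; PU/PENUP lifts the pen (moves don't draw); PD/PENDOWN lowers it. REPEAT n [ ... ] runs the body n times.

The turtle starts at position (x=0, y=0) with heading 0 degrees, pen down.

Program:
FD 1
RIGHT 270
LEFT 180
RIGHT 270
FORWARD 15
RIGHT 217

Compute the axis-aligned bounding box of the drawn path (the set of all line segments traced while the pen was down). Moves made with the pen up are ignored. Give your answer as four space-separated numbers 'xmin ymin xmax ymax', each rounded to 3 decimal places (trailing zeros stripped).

Answer: 0 0 16 0

Derivation:
Executing turtle program step by step:
Start: pos=(0,0), heading=0, pen down
FD 1: (0,0) -> (1,0) [heading=0, draw]
RT 270: heading 0 -> 90
LT 180: heading 90 -> 270
RT 270: heading 270 -> 0
FD 15: (1,0) -> (16,0) [heading=0, draw]
RT 217: heading 0 -> 143
Final: pos=(16,0), heading=143, 2 segment(s) drawn

Segment endpoints: x in {0, 1, 16}, y in {0, 0}
xmin=0, ymin=0, xmax=16, ymax=0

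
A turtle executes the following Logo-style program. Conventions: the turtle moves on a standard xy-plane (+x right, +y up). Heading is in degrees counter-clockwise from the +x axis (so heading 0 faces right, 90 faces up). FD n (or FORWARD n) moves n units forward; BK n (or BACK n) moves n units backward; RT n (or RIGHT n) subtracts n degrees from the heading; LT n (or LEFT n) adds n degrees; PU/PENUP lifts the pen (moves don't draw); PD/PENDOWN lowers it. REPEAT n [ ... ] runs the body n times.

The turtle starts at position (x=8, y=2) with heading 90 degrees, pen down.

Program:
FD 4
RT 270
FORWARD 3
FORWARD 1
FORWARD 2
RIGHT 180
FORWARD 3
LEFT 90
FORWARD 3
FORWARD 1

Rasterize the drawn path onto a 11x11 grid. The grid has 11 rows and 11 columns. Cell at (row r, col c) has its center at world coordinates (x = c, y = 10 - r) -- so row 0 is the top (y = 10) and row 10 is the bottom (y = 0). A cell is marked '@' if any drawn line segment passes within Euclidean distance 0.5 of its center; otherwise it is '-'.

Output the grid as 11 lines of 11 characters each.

Answer: -----@-----
-----@-----
-----@-----
-----@-----
--@@@@@@@--
--------@--
--------@--
--------@--
--------@--
-----------
-----------

Derivation:
Segment 0: (8,2) -> (8,6)
Segment 1: (8,6) -> (5,6)
Segment 2: (5,6) -> (4,6)
Segment 3: (4,6) -> (2,6)
Segment 4: (2,6) -> (5,6)
Segment 5: (5,6) -> (5,9)
Segment 6: (5,9) -> (5,10)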